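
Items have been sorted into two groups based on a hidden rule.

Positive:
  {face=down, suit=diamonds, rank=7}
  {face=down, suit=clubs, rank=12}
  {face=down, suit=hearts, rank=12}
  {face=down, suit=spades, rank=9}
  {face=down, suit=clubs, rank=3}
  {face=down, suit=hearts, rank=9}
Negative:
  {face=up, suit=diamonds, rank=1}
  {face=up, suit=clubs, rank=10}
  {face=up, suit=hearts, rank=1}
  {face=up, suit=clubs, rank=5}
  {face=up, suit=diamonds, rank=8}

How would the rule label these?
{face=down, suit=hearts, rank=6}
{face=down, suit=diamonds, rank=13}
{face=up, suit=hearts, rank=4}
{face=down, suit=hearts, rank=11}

A rule that fits every label: face is down — true of each 'Positive' example, false of each 'Negative' one.
{face=down, suit=hearts, rank=6} → face is down → Positive. {face=down, suit=diamonds, rank=13} → face is down → Positive. {face=up, suit=hearts, rank=4} → face is up → Negative. {face=down, suit=hearts, rank=11} → face is down → Positive.

Positive, Positive, Negative, Positive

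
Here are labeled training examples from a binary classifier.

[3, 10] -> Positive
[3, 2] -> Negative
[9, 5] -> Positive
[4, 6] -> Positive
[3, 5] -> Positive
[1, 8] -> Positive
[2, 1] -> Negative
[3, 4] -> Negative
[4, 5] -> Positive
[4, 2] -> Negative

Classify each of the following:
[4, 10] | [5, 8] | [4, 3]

Positive, Positive, Negative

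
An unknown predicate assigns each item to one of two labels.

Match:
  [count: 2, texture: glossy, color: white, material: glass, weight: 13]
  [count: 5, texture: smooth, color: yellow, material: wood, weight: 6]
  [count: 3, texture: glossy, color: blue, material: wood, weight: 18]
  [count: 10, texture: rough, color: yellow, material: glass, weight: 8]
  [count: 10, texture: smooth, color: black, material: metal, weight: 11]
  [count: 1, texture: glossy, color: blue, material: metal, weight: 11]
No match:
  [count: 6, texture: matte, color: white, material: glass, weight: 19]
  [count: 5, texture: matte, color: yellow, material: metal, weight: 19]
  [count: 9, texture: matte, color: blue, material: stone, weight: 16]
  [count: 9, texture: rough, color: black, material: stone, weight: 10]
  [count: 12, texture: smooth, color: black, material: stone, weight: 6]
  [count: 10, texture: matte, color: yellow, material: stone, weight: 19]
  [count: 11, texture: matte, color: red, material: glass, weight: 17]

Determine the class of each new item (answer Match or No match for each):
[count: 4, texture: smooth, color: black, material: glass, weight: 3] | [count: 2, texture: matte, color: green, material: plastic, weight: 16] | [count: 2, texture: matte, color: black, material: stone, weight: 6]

The pattern is that an item is 'Match' exactly when: material is not stone AND texture is not matte.
Match: [count: 4, texture: smooth, color: black, material: glass, weight: 3], since material is glass, texture is smooth.
No match: [count: 2, texture: matte, color: green, material: plastic, weight: 16], since material is plastic, texture is matte.
No match: [count: 2, texture: matte, color: black, material: stone, weight: 6], since material is stone, texture is matte.

Match, No match, No match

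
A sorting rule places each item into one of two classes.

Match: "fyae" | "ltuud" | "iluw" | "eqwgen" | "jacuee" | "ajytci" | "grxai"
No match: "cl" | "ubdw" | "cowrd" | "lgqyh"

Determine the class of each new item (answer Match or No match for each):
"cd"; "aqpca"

One predicate separates the groups cleanly: has ≥ 2 vowels.
"cd" — 0 vowels, hence No match.
"aqpca" — 2 vowels, hence Match.

No match, Match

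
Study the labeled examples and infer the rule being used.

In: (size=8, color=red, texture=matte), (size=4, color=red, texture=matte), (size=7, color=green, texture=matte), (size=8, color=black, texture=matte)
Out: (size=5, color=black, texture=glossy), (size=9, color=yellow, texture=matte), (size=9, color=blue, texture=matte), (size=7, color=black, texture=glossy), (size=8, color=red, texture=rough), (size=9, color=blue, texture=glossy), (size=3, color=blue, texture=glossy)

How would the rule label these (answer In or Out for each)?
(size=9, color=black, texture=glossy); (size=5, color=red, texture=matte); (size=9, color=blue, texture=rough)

Out, In, Out

Every 'In' example satisfies: texture is matte AND size ≤ 8. None of the 'Out' examples do.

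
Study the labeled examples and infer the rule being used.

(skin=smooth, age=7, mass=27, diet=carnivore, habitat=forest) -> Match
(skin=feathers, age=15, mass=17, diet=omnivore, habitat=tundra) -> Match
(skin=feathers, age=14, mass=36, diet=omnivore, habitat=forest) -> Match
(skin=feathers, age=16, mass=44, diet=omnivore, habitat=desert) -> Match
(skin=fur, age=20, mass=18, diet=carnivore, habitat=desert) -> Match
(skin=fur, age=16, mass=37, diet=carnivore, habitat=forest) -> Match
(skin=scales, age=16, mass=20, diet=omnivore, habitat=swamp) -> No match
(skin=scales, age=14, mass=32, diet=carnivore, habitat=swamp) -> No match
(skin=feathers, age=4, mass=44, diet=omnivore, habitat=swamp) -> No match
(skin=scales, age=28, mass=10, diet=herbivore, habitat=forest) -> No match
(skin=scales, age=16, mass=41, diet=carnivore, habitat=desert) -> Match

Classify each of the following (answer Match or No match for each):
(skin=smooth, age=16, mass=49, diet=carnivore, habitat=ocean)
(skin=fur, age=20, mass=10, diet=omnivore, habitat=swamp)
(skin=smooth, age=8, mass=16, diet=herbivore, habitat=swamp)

A rule that fits every label: habitat is not swamp AND age ≤ 20 — true of each 'Match' example, false of each 'No match' one.
(skin=smooth, age=16, mass=49, diet=carnivore, habitat=ocean): Match (habitat is ocean, age = 16). (skin=fur, age=20, mass=10, diet=omnivore, habitat=swamp): No match (habitat is swamp, age = 20). (skin=smooth, age=8, mass=16, diet=herbivore, habitat=swamp): No match (habitat is swamp, age = 8).

Match, No match, No match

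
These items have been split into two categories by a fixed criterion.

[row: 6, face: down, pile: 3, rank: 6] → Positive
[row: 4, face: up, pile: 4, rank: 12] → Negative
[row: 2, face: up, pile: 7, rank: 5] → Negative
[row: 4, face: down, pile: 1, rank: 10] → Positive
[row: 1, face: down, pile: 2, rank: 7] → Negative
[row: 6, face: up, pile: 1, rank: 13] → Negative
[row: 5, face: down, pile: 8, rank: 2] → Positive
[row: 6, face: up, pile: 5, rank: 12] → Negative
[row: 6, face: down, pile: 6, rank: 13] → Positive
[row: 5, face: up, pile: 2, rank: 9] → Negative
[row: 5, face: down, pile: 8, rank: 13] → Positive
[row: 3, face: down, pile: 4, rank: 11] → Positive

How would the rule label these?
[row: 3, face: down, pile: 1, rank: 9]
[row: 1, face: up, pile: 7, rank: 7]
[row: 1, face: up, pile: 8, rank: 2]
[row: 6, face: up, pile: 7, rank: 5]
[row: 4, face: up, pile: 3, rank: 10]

Positive, Negative, Negative, Negative, Negative

Rule: face is down AND row ≥ 2. This holds for each 'Positive' example and fails for each 'Negative' one.
[row: 3, face: down, pile: 1, rank: 9]: face is down, row = 3, checks out → Positive.
[row: 1, face: up, pile: 7, rank: 7]: face is up, row = 1, doesn't match → Negative.
[row: 1, face: up, pile: 8, rank: 2]: face is up, row = 1, doesn't match → Negative.
[row: 6, face: up, pile: 7, rank: 5]: face is up, row = 6, doesn't match → Negative.
[row: 4, face: up, pile: 3, rank: 10]: face is up, row = 4, doesn't match → Negative.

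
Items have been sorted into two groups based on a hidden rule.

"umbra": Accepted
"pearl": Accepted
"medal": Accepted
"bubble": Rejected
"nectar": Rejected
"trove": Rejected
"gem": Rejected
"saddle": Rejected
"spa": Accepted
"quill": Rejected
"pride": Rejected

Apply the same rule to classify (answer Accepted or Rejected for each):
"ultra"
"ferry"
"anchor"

Accepted, Rejected, Rejected

The common property of the 'Accepted' items is: odd length AND contains 'a'. No 'Rejected' item has it.
"ultra" — length 5, has 'a', hence Accepted. "ferry" — length 5, no 'a', hence Rejected. "anchor" — length 6, has 'a', hence Rejected.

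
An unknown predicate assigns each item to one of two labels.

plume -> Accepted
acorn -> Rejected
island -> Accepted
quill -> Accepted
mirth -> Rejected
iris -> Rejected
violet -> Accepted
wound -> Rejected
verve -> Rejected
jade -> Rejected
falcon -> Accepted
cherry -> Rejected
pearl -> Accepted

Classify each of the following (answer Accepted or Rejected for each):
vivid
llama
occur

The distinguishing property — contains 'l' — holds for all the 'Accepted' cases and none of the 'Rejected' cases.
vivid: no 'l', does not pass → Rejected.
llama: has 'l', satisfies this → Accepted.
occur: no 'l', does not pass → Rejected.

Rejected, Accepted, Rejected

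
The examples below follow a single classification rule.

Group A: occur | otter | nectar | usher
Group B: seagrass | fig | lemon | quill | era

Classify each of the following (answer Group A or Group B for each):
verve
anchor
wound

All 'Group A' examples share one property — ends with 'r' — and every 'Group B' example lacks it.
verve → ends with 'e' → Group B.
anchor → ends with 'r' → Group A.
wound → ends with 'd' → Group B.

Group B, Group A, Group B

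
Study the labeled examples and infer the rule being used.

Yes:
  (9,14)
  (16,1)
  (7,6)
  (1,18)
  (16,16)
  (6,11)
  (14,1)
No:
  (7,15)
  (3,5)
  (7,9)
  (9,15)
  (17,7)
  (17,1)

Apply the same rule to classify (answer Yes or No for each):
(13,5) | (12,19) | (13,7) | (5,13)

No, Yes, No, No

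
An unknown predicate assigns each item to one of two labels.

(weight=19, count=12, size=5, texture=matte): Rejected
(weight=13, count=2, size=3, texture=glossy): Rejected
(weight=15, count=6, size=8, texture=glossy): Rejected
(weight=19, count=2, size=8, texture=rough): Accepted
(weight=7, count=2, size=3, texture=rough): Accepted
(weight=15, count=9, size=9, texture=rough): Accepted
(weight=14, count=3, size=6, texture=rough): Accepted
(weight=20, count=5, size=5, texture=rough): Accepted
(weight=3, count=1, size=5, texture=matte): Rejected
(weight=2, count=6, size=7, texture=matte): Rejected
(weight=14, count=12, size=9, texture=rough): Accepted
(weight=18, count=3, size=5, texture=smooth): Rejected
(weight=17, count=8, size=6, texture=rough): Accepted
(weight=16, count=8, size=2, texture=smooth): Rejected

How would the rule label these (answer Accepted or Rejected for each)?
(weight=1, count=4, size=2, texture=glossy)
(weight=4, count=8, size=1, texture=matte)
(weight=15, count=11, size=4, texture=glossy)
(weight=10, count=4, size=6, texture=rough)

Rule: texture is rough. This holds for each 'Accepted' example and fails for each 'Rejected' one.

Rejected, Rejected, Rejected, Accepted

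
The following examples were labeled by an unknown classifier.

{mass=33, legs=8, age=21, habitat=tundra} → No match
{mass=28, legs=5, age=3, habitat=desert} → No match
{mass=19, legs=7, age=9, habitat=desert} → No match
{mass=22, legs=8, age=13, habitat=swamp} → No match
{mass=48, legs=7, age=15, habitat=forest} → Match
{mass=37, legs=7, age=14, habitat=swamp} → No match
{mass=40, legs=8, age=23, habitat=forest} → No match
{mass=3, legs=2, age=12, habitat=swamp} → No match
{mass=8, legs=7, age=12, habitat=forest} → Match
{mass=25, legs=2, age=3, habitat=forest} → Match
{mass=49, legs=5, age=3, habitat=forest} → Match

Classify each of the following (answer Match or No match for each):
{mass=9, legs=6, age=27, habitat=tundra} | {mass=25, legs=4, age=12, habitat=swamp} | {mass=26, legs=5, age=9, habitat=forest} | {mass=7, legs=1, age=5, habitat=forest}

No match, No match, Match, Match

The classifier is using: habitat is forest AND age ≤ 15.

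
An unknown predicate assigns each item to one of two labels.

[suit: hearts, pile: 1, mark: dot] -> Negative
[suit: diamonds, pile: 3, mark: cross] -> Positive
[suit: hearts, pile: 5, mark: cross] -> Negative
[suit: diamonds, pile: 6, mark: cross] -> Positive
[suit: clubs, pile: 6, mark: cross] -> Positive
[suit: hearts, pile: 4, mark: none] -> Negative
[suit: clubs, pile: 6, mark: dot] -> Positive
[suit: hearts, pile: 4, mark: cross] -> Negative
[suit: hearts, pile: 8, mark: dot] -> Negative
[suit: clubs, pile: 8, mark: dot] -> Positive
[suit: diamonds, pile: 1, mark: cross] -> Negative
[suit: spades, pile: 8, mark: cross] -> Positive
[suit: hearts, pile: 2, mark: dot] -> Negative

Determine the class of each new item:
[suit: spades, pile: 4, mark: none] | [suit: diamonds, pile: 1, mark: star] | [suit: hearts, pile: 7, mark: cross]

'Positive' ⟺ suit is not hearts AND pile ≥ 2.
[suit: spades, pile: 4, mark: none] → suit is spades, pile = 4 → Positive.
[suit: diamonds, pile: 1, mark: star] → suit is diamonds, pile = 1 → Negative.
[suit: hearts, pile: 7, mark: cross] → suit is hearts, pile = 7 → Negative.

Positive, Negative, Negative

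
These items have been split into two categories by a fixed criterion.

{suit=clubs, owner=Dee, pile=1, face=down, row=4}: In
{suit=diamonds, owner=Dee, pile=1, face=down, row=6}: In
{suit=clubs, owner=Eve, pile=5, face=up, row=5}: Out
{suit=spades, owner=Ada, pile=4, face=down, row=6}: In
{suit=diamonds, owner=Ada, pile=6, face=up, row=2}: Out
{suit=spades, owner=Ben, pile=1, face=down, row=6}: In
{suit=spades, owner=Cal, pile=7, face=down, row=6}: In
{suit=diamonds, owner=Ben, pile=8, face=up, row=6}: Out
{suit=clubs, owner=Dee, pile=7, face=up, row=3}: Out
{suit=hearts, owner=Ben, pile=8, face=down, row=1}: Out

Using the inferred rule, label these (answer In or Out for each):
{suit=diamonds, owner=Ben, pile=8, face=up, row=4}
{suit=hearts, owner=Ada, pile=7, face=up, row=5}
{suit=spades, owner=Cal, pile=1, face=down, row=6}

Out, Out, In

The rule appears to be: face is down AND row ≥ 2.
{suit=diamonds, owner=Ben, pile=8, face=up, row=4}: Out (face is up, row = 4).
{suit=hearts, owner=Ada, pile=7, face=up, row=5}: Out (face is up, row = 5).
{suit=spades, owner=Cal, pile=1, face=down, row=6}: In (face is down, row = 6).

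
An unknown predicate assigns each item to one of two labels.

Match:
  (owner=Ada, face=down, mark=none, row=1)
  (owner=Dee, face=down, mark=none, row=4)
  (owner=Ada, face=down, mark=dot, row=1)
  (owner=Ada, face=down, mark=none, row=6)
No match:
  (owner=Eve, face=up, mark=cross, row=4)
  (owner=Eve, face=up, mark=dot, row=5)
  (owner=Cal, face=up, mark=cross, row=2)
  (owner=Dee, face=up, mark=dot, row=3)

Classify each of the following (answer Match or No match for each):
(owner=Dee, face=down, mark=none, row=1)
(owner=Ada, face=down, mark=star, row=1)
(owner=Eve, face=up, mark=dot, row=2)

The common property of the 'Match' items is: face is down. No 'No match' item has it.
(owner=Dee, face=down, mark=none, row=1): face is down, matches → Match.
(owner=Ada, face=down, mark=star, row=1): face is down, matches → Match.
(owner=Eve, face=up, mark=dot, row=2): face is up, does not pass → No match.

Match, Match, No match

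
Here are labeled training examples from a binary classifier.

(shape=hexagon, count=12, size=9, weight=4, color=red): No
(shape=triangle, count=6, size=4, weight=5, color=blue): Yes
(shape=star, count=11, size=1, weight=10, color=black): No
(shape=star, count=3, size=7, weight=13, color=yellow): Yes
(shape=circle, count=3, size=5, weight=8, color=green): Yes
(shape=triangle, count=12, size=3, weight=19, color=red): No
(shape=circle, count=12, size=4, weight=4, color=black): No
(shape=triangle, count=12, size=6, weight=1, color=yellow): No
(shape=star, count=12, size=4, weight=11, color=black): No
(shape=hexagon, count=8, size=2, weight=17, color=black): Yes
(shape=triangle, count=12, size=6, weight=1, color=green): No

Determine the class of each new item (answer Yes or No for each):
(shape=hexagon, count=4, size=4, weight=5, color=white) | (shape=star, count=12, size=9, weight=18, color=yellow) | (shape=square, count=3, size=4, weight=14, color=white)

Yes, No, Yes

One predicate separates the groups cleanly: count ≤ 8.
(shape=hexagon, count=4, size=4, weight=5, color=white): Yes (count = 4).
(shape=star, count=12, size=9, weight=18, color=yellow): No (count = 12).
(shape=square, count=3, size=4, weight=14, color=white): Yes (count = 3).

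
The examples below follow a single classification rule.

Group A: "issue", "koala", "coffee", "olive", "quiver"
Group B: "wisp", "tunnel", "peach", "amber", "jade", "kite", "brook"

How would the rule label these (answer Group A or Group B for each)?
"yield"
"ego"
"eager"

The rule appears to be: has ≥ 3 vowels.
"yield": 2 vowels, fails this test → Group B.
"ego": 2 vowels, fails this test → Group B.
"eager": 3 vowels, matches → Group A.

Group B, Group B, Group A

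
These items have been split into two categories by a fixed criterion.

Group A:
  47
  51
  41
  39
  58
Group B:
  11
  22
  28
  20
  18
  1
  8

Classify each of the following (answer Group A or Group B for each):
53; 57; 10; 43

Group A, Group A, Group B, Group A

A rule that fits every label: at least 39 — true of each 'Group A' example, false of each 'Group B' one.
Group A: 53, since 53 ≥ 39.
Group A: 57, since 57 ≥ 39.
Group B: 10, since 10 < 39.
Group A: 43, since 43 ≥ 39.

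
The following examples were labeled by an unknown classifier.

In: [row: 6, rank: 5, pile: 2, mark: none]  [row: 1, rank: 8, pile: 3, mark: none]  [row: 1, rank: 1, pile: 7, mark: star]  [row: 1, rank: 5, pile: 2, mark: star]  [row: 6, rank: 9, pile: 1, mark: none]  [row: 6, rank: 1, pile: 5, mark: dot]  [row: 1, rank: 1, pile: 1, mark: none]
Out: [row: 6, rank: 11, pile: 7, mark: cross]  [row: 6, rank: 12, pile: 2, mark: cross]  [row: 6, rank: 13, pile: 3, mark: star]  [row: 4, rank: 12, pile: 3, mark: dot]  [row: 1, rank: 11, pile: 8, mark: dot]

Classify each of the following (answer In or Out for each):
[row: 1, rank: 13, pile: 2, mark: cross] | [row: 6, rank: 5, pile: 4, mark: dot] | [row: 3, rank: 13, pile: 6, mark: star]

Out, In, Out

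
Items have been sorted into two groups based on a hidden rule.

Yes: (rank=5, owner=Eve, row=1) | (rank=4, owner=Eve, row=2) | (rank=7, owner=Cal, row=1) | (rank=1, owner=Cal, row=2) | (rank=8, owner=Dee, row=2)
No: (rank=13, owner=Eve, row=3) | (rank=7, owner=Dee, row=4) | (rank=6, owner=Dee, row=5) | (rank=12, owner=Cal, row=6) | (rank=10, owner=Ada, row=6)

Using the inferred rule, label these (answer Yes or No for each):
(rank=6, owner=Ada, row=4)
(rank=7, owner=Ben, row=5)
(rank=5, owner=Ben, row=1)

The pattern is that an item is 'Yes' exactly when: row ≤ 2.
(rank=6, owner=Ada, row=4): row = 4 — lacks this property, so No. (rank=7, owner=Ben, row=5): row = 5 — lacks this property, so No. (rank=5, owner=Ben, row=1): row = 1 — qualifies, so Yes.

No, No, Yes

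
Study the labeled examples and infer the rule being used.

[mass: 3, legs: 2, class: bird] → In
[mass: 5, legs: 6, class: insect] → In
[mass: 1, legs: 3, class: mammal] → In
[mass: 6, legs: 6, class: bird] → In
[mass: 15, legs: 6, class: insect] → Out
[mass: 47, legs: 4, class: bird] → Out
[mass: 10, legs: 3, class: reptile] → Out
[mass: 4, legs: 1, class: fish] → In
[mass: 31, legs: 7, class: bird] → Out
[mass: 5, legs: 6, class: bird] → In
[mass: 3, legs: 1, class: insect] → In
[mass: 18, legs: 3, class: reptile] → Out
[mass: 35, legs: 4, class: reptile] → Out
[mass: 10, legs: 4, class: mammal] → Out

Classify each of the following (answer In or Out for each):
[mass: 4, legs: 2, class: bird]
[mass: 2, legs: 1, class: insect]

In, In

The common property of the 'In' items is: mass ≤ 6. No 'Out' item has it.
In: [mass: 4, legs: 2, class: bird], since mass = 4. In: [mass: 2, legs: 1, class: insect], since mass = 2.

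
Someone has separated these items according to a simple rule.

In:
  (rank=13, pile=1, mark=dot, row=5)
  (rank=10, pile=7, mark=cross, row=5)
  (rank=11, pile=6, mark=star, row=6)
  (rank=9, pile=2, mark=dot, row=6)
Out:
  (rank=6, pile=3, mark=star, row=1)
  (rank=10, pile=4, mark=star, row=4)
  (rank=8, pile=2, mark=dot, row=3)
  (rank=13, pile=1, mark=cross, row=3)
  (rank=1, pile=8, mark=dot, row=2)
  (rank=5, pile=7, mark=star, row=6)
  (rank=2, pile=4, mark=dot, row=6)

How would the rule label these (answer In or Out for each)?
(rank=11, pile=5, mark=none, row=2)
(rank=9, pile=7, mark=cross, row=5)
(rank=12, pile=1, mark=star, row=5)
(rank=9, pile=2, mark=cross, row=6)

Out, In, In, In

The rule appears to be: rank ≥ 6 AND row ≥ 5.
(rank=11, pile=5, mark=none, row=2): rank = 11, row = 2, does not pass → Out. (rank=9, pile=7, mark=cross, row=5): rank = 9, row = 5, fits → In. (rank=12, pile=1, mark=star, row=5): rank = 12, row = 5, fits → In. (rank=9, pile=2, mark=cross, row=6): rank = 9, row = 6, fits → In.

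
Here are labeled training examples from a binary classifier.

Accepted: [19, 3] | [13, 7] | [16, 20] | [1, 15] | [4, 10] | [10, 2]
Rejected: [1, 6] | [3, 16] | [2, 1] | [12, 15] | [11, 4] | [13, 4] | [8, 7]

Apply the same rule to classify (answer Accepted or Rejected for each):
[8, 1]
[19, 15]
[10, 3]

Rejected, Accepted, Rejected

Checking candidate rules against both groups, what survives is: sum is even.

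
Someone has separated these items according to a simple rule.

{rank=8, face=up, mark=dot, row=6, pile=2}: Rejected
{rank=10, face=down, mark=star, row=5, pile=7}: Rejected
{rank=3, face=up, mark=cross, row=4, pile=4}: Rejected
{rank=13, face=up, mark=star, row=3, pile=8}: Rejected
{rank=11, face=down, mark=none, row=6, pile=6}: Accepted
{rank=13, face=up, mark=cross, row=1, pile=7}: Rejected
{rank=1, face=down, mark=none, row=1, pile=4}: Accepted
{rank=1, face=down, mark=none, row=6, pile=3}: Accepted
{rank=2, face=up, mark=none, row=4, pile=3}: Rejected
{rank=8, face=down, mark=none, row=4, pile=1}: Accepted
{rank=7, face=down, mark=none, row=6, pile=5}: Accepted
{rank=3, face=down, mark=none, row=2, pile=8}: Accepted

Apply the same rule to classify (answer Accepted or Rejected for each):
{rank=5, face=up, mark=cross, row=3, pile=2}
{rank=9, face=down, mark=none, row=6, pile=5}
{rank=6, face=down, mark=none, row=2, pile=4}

Rejected, Accepted, Accepted

The common property of the 'Accepted' items is: face is down AND mark is none. No 'Rejected' item has it.
{rank=5, face=up, mark=cross, row=3, pile=2}: face is up, mark is cross — does not satisfy this, so Rejected.
{rank=9, face=down, mark=none, row=6, pile=5}: face is down, mark is none — checks out, so Accepted.
{rank=6, face=down, mark=none, row=2, pile=4}: face is down, mark is none — checks out, so Accepted.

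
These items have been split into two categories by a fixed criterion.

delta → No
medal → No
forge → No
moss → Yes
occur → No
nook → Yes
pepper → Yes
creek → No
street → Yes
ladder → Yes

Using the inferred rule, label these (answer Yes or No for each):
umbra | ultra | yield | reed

The pattern is that an item is 'Yes' exactly when: even length.
umbra → length 5 → No.
ultra → length 5 → No.
yield → length 5 → No.
reed → length 4 → Yes.

No, No, No, Yes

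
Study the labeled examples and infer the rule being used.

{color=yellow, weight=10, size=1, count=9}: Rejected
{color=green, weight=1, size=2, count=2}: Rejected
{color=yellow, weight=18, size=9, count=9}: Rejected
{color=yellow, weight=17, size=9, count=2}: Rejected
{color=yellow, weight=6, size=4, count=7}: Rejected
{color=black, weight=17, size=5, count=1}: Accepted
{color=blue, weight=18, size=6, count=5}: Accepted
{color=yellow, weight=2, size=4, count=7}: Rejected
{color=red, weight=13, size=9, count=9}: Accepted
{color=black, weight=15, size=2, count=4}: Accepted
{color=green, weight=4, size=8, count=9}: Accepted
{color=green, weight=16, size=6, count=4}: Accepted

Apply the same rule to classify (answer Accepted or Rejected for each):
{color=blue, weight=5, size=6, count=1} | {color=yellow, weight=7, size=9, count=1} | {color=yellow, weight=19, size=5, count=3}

The rule appears to be: color is not yellow AND weight ≥ 2.
{color=blue, weight=5, size=6, count=1} — color is blue, weight = 5, hence Accepted.
{color=yellow, weight=7, size=9, count=1} — color is yellow, weight = 7, hence Rejected.
{color=yellow, weight=19, size=5, count=3} — color is yellow, weight = 19, hence Rejected.

Accepted, Rejected, Rejected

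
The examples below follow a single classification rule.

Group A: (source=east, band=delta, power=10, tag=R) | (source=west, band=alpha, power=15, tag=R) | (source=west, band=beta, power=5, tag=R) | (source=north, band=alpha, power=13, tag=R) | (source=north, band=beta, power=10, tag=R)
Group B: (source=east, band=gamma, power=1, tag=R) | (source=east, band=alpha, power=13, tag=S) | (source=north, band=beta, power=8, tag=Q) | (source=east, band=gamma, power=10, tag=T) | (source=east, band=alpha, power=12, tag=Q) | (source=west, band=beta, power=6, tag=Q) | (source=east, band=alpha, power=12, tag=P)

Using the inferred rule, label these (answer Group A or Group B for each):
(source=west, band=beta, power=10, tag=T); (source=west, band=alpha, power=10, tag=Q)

A rule that fits every label: tag is R AND power ≥ 5 — true of each 'Group A' example, false of each 'Group B' one.
(source=west, band=beta, power=10, tag=T): tag is T, power = 10, doesn't qualify → Group B.
(source=west, band=alpha, power=10, tag=Q): tag is Q, power = 10, doesn't qualify → Group B.

Group B, Group B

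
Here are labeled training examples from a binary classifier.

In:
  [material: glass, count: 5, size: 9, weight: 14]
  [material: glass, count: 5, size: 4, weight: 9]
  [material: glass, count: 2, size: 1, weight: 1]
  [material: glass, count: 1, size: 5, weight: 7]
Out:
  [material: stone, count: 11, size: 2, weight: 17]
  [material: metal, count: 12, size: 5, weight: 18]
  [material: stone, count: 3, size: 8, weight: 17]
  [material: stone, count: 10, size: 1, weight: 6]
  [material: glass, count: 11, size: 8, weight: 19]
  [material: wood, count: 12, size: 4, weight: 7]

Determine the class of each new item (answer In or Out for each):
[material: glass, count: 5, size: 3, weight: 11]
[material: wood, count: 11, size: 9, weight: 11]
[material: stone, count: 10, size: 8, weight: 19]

The common property of the 'In' items is: material is glass AND count ≤ 5. No 'Out' item has it.

In, Out, Out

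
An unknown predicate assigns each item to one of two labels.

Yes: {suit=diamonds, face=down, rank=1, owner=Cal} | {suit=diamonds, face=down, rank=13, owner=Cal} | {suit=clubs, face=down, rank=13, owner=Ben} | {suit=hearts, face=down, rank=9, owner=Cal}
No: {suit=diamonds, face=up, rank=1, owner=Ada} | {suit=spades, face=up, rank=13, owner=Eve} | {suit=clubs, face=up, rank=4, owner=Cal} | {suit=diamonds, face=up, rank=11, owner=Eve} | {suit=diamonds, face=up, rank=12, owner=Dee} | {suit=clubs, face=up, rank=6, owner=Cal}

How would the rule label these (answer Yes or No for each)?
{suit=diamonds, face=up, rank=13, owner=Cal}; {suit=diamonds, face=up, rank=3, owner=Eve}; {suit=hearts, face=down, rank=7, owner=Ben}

No, No, Yes

A rule that fits every label: face is down — true of each 'Yes' example, false of each 'No' one.
{suit=diamonds, face=up, rank=13, owner=Cal} → face is up → No. {suit=diamonds, face=up, rank=3, owner=Eve} → face is up → No. {suit=hearts, face=down, rank=7, owner=Ben} → face is down → Yes.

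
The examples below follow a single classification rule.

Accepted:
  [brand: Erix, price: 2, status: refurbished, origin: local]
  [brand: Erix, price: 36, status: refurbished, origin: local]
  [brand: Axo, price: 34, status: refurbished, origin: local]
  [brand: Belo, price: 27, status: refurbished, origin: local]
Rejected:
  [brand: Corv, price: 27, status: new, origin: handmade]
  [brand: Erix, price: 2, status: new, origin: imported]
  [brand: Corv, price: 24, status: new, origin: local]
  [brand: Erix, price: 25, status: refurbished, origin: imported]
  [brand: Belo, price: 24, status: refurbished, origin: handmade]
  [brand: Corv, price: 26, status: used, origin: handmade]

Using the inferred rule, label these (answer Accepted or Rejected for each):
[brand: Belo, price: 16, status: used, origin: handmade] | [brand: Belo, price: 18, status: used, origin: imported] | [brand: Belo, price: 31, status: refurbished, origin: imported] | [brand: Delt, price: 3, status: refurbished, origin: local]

All 'Accepted' examples share one property — status is refurbished AND origin is local — and every 'Rejected' example lacks it.
[brand: Belo, price: 16, status: used, origin: handmade]: status is used, origin is handmade, doesn't match → Rejected.
[brand: Belo, price: 18, status: used, origin: imported]: status is used, origin is imported, doesn't match → Rejected.
[brand: Belo, price: 31, status: refurbished, origin: imported]: status is refurbished, origin is imported, doesn't match → Rejected.
[brand: Delt, price: 3, status: refurbished, origin: local]: status is refurbished, origin is local, fits → Accepted.

Rejected, Rejected, Rejected, Accepted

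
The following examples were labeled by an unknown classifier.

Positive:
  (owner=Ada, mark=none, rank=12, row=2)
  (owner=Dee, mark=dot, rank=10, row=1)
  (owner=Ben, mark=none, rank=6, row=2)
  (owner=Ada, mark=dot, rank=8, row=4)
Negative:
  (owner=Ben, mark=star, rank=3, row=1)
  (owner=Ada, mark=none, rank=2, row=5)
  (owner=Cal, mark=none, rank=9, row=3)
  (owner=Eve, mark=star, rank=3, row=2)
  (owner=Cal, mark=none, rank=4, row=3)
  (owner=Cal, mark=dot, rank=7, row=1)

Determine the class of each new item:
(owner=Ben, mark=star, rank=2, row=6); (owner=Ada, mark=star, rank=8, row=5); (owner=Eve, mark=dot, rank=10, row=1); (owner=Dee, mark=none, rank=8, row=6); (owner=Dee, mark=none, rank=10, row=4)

'Positive' ⟺ rank ≥ 6 AND rank is even.
(owner=Ben, mark=star, rank=2, row=6) — rank = 2, hence Negative. (owner=Ada, mark=star, rank=8, row=5) — rank = 8, hence Positive. (owner=Eve, mark=dot, rank=10, row=1) — rank = 10, hence Positive. (owner=Dee, mark=none, rank=8, row=6) — rank = 8, hence Positive. (owner=Dee, mark=none, rank=10, row=4) — rank = 10, hence Positive.

Negative, Positive, Positive, Positive, Positive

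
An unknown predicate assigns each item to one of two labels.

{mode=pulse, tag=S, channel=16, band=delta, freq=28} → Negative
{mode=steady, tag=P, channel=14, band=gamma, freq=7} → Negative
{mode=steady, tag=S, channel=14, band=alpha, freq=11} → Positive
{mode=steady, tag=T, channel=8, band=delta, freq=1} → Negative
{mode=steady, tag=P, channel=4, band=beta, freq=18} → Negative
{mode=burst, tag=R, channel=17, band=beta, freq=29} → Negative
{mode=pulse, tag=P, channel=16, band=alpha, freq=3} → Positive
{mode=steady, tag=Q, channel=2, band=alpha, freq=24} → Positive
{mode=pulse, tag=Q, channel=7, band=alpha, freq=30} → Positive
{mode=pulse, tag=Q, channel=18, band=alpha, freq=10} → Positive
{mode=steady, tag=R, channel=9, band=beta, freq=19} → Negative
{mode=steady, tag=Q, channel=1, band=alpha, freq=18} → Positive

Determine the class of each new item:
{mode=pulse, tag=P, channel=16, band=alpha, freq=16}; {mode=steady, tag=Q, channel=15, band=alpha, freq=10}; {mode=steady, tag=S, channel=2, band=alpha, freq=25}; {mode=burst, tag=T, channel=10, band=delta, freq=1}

All 'Positive' examples share one property — band is alpha — and every 'Negative' example lacks it.
Positive: {mode=pulse, tag=P, channel=16, band=alpha, freq=16}, since band is alpha. Positive: {mode=steady, tag=Q, channel=15, band=alpha, freq=10}, since band is alpha. Positive: {mode=steady, tag=S, channel=2, band=alpha, freq=25}, since band is alpha. Negative: {mode=burst, tag=T, channel=10, band=delta, freq=1}, since band is delta.

Positive, Positive, Positive, Negative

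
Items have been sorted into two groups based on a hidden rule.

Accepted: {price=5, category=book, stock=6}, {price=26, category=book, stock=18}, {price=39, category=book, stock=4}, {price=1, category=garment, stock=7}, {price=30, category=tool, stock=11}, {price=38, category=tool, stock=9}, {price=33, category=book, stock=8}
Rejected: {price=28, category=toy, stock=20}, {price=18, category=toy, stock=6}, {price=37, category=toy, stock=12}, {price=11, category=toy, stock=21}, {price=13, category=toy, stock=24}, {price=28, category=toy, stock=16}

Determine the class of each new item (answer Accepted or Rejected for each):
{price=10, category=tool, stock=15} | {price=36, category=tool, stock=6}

Rule: category is not toy. This holds for each 'Accepted' example and fails for each 'Rejected' one.
{price=10, category=tool, stock=15} → category is tool → Accepted. {price=36, category=tool, stock=6} → category is tool → Accepted.

Accepted, Accepted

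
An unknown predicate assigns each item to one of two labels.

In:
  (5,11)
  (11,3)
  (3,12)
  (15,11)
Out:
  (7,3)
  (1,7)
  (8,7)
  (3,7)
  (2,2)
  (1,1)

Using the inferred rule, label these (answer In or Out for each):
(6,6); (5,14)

Out, In

One predicate separates the groups cleanly: max ≥ 11.
(6,6) → max 6 → Out. (5,14) → max 14 → In.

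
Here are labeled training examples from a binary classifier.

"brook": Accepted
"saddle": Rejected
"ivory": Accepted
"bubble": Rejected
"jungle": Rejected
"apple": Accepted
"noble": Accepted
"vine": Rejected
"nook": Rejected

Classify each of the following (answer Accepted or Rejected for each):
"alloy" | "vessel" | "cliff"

Accepted, Rejected, Accepted

'Accepted' ⟺ odd length.
"alloy" → length 5 → Accepted.
"vessel" → length 6 → Rejected.
"cliff" → length 5 → Accepted.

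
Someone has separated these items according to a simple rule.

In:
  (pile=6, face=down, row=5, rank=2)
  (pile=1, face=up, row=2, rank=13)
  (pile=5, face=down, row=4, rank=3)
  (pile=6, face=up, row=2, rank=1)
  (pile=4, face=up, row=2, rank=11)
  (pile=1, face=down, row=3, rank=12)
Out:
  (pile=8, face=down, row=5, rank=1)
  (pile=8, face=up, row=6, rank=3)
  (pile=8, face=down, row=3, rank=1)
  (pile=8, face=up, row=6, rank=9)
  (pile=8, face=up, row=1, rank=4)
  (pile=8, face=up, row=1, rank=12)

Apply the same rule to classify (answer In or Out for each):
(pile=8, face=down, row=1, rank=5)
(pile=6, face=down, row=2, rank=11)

The common property of the 'In' items is: pile ≤ 6. No 'Out' item has it.
(pile=8, face=down, row=1, rank=5): pile = 8 — does not fit, so Out.
(pile=6, face=down, row=2, rank=11): pile = 6 — passes, so In.

Out, In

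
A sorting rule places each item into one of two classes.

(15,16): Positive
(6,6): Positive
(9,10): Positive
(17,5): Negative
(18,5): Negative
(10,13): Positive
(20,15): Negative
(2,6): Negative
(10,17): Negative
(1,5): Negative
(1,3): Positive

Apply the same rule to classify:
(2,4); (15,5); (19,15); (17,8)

One predicate separates the groups cleanly: |first − second| ≤ 3.
(2,4) → |2−4| = 2 → Positive.
(15,5) → |15−5| = 10 → Negative.
(19,15) → |19−15| = 4 → Negative.
(17,8) → |17−8| = 9 → Negative.

Positive, Negative, Negative, Negative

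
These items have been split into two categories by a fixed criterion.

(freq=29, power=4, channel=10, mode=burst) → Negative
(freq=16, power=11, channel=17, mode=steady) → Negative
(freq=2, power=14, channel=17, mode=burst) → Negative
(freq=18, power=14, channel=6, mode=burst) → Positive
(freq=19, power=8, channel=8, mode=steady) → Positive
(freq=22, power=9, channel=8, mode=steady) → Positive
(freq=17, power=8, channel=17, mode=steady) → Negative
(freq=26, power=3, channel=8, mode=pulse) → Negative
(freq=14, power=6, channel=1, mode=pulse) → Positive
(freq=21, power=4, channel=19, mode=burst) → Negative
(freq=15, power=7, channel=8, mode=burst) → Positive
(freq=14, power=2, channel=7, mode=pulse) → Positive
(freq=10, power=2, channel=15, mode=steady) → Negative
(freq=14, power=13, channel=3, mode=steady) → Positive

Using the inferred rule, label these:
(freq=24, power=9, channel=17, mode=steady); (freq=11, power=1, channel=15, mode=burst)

Negative, Negative

The classifier is using: channel ≤ 8 AND freq ≤ 22.
(freq=24, power=9, channel=17, mode=steady): Negative (channel = 17, freq = 24).
(freq=11, power=1, channel=15, mode=burst): Negative (channel = 15, freq = 11).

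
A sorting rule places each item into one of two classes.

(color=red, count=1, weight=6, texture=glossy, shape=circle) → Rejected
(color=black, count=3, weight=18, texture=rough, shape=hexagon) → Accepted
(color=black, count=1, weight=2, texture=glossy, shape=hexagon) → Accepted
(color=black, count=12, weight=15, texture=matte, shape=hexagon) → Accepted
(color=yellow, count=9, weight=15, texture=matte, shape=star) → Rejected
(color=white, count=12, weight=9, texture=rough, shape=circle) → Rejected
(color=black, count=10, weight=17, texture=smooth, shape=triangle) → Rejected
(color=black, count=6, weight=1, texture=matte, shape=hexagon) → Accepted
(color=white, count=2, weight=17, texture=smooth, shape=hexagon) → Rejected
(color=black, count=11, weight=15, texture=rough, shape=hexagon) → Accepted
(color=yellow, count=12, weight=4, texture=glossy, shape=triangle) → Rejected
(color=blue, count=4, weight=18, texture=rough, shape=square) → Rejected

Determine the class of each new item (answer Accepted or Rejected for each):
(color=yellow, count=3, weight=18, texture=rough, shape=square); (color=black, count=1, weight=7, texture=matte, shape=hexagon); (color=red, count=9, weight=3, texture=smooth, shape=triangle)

Rejected, Accepted, Rejected

The rule appears to be: shape is hexagon AND color is black.
(color=yellow, count=3, weight=18, texture=rough, shape=square) — shape is square, color is yellow, hence Rejected.
(color=black, count=1, weight=7, texture=matte, shape=hexagon) — shape is hexagon, color is black, hence Accepted.
(color=red, count=9, weight=3, texture=smooth, shape=triangle) — shape is triangle, color is red, hence Rejected.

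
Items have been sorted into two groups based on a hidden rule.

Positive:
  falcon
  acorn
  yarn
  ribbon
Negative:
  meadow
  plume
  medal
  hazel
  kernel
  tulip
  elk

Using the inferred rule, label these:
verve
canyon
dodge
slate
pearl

The common property of the 'Positive' items is: ends with 'n'. No 'Negative' item has it.
verve: ends with 'e', doesn't qualify → Negative. canyon: ends with 'n', meets the rule → Positive. dodge: ends with 'e', doesn't qualify → Negative. slate: ends with 'e', doesn't qualify → Negative. pearl: ends with 'l', doesn't qualify → Negative.

Negative, Positive, Negative, Negative, Negative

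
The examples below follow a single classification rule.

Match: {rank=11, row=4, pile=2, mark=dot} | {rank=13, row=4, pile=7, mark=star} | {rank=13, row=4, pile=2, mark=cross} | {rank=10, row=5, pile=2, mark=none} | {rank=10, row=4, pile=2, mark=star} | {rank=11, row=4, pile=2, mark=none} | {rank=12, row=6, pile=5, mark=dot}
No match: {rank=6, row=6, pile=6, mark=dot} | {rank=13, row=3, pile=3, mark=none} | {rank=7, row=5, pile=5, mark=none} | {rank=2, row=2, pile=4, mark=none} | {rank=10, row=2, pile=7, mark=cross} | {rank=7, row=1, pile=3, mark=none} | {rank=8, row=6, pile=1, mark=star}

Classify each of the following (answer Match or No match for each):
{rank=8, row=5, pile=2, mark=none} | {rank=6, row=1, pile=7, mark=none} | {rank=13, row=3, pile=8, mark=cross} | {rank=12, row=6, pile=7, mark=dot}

No match, No match, No match, Match

One predicate separates the groups cleanly: row ≥ 4 AND rank ≥ 10.
{rank=8, row=5, pile=2, mark=none}: row = 5, rank = 8, doesn't qualify → No match.
{rank=6, row=1, pile=7, mark=none}: row = 1, rank = 6, doesn't qualify → No match.
{rank=13, row=3, pile=8, mark=cross}: row = 3, rank = 13, doesn't qualify → No match.
{rank=12, row=6, pile=7, mark=dot}: row = 6, rank = 12, checks out → Match.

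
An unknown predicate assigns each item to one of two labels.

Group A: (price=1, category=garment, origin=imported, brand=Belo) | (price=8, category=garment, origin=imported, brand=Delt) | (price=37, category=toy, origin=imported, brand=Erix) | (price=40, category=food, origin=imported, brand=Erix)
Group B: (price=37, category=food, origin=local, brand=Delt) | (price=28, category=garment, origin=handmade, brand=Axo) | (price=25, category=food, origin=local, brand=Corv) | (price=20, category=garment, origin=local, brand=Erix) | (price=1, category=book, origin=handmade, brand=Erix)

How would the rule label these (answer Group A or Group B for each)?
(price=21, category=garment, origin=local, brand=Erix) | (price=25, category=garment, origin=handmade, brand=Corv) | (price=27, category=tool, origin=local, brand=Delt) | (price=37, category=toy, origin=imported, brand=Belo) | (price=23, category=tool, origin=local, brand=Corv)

Group B, Group B, Group B, Group A, Group B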